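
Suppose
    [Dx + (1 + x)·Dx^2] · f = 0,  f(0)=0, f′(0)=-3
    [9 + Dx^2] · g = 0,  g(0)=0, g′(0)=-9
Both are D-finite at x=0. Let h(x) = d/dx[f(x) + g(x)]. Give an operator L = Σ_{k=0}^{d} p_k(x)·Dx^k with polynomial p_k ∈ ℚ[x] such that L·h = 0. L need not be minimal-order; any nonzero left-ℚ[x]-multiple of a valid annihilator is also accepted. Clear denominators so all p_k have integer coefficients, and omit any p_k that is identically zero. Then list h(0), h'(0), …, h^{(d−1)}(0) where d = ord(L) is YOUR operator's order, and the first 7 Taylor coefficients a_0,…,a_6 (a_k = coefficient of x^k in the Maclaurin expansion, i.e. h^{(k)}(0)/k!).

L = (135 + 162·x + 81·x^2) + (99 + 261·x + 243·x^2 + 81·x^3)·Dx + (15 + 18·x + 9·x^2)·Dx^2 + (11 + 29·x + 27·x^2 + 9·x^3)·Dx^3  (order 3).
h: a_k = -12, 3, 75/2, 3, -267/8, 3, 489/80, …
ICs: h(0) = -12, h′(0) = 3, h′′(0) = 75.

f: a_k = 0, -3, 3/2, -1, 3/4, -3/5, 1/2, …
g: a_k = 0, -9, 0, 27/2, 0, -243/40, 0, …
f+g: L₀ = lclm(L_f,L_g), ord ≤ 2+2.
h=h₀': d/dx-closure on L₀ ⇒ L.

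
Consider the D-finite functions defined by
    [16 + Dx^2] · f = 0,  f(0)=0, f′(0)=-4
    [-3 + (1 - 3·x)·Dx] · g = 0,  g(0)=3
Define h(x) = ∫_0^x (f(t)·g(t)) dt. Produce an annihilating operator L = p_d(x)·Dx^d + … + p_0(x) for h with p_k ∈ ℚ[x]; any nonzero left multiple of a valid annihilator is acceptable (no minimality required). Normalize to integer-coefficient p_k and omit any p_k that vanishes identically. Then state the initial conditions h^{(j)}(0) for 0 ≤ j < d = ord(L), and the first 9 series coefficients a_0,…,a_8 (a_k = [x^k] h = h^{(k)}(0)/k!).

f: a_k = 0, -4, 0, 32/3, 0, -128/15, 0, 1024/315, 0, …
g: a_k = 3, 9, 27, 81, 243, 729, 2187, 6561, 19683, …
f·g: L₀ = L_f ⊗_s L_g, ord ≤ 2·1.
h=∫h₀ ⇒ L = L₀·Dx.
L = (-16 + 48·x)·Dx + 6·Dx^2 + (-1 + 3·x)·Dx^3  (order 3).
h: a_k = 0, 0, -6, -12, -19, -228/5, -1774/15, -10644/35, -167387/210, …
ICs: h(0) = 0, h′(0) = 0, h′′(0) = -12.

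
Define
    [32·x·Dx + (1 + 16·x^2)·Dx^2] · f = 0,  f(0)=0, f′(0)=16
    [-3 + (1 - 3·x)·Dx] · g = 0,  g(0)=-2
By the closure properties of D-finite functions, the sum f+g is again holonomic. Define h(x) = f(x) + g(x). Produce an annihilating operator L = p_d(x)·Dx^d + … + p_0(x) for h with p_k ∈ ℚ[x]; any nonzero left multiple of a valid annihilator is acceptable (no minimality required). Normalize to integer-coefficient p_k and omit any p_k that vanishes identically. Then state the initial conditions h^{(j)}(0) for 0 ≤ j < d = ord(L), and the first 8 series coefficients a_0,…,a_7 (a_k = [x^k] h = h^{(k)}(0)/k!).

f: a_k = 0, 16, 0, -256/3, 0, 4096/5, 0, -65536/7, …
g: a_k = -2, -6, -18, -54, -162, -486, -1458, -4374, …
Sum ⇒ L₀ = lclm(L_f,L_g) in ℚ(x)⟨Dx⟩.
L = (96 - 1152·x - 4608·x^2)·Dx + (-43 + 96·x - 240·x^2 - 4608·x^3)·Dx^2 + (3 + 7·x + 112·x^3 - 768·x^4)·Dx^3  (order 3).
h: a_k = -2, 10, -18, -418/3, -162, 1666/5, -1458, -96154/7, …
ICs: h(0) = -2, h′(0) = 10, h′′(0) = -36.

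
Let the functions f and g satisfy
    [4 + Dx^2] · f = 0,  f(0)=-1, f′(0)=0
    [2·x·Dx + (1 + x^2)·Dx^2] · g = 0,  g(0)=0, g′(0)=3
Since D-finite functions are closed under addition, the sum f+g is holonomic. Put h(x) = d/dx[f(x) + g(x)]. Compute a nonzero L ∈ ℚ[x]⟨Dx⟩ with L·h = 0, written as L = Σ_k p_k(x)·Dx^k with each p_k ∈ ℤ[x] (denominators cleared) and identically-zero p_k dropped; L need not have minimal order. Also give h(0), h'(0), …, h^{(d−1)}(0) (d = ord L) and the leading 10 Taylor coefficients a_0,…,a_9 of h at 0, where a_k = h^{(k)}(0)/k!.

L = (-32·x + 80·x^3 + 16·x^5) + (4 + 32·x^2 + 36·x^4 + 8·x^6)·Dx + (-8·x + 20·x^3 + 4·x^5)·Dx^2 + (1 + 8·x^2 + 9·x^4 + 2·x^6)·Dx^3  (order 3).
h: a_k = 3, 4, -3, -8/3, 3, 8/15, -3, -16/315, 3, 8/2835, …
ICs: h(0) = 3, h′(0) = 4, h′′(0) = -6.

f: a_k = -1, 0, 2, 0, -2/3, 0, 4/45, 0, -2/315, 0, …
g: a_k = 0, 3, 0, -1, 0, 3/5, 0, -3/7, 0, 1/3, …
f+g: L₀ = lclm(L_f,L_g), ord ≤ 2+2.
Derive L from L₀ (diff closure).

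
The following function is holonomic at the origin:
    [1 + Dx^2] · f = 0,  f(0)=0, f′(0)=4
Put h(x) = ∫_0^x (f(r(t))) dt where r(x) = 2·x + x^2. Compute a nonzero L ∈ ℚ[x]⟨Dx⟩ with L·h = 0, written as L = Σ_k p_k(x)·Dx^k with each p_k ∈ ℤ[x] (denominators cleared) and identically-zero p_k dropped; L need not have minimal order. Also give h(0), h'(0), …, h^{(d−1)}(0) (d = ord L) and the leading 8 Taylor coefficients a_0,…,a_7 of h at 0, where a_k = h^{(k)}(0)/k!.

f: a_k = 0, 4, 0, -2/3, 0, 1/30, 0, -1/1260, …
h₀=f(r): pull back L_f along r ⇒ L₀.
Integrate: L := L₀·Dx.
L = (4 + 12·x + 12·x^2 + 4·x^3)·Dx - Dx^2 + (1 + x)·Dx^3  (order 3).
h: a_k = 0, 0, 4, 4/3, -4/3, -8/5, -22/45, 2/7, …
ICs: h(0) = 0, h′(0) = 0, h′′(0) = 8.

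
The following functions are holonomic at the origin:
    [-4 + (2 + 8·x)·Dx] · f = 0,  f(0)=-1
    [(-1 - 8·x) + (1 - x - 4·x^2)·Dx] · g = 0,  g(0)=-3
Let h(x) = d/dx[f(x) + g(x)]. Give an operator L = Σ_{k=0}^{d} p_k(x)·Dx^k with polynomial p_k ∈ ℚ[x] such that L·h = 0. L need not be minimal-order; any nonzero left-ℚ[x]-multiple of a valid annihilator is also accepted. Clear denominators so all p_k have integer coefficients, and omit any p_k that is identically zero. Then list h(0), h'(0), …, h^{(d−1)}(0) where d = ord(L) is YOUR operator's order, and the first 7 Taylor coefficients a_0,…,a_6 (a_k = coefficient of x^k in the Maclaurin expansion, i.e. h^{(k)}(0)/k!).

L = (-114 - 780·x - 2688·x^2 - 2688·x^3 - 3840·x^4) + (-21 - 420·x - 2778·x^2 - 7200·x^3 - 10272·x^4 - 11520·x^5)·Dx + (6 + 57·x + 153·x^2 + 4·x^3 - 816·x^4 - 2624·x^5 - 2560·x^6)·Dx^2  (order 2).
h: a_k = -5, -26, -93, -308, -1115, -2754, -11109, …
ICs: h(0) = -5, h′(0) = -26.

f: a_k = -1, -2, 2, -4, 10, -28, 84, …
g: a_k = -3, -3, -15, -27, -87, -195, -543, …
L₀ := lclm(L_f,L_g); ord L₀ ≤ 1+1.
h=h₀': d/dx-closure on L₀ ⇒ L.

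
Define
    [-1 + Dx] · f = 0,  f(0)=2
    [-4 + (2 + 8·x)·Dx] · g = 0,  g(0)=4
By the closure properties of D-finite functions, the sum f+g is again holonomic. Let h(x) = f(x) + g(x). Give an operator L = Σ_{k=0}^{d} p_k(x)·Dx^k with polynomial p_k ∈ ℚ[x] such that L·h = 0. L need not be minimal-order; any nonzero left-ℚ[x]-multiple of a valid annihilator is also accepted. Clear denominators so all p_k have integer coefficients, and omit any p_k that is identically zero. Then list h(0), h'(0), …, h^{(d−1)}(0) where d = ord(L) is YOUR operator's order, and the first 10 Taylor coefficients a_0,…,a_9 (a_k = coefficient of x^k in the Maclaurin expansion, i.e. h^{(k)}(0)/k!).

f: a_k = 2, 2, 1, 1/3, 1/12, 1/60, 1/360, 1/2520, 1/20160, 1/181440, …
g: a_k = 4, 8, -8, 16, -40, 112, -336, 1056, -3432, 11440, …
f+g: L₀ = lclm(L_f,L_g), ord ≤ 1+1.
L = (6 + 8·x) + (-5 - 8·x - 16·x^2)·Dx + (-1 + 16·x^2)·Dx^2  (order 2).
h: a_k = 6, 10, -7, 49/3, -479/12, 6721/60, -120959/360, 2661121/2520, -69189119/20160, 2075673601/181440, …
ICs: h(0) = 6, h′(0) = 10.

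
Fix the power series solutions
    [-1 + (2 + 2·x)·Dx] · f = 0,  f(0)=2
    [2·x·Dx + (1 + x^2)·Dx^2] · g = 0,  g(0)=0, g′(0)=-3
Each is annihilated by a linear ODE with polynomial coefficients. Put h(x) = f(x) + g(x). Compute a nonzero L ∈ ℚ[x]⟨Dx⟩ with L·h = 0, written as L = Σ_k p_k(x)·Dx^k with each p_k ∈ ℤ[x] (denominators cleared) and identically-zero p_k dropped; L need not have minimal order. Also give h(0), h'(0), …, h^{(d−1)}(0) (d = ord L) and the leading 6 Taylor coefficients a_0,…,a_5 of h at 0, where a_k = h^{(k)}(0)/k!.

f: a_k = 2, 1, -1/4, 1/8, -5/64, 7/128, …
g: a_k = 0, -3, 0, 1, 0, -3/5, …
Sum ⇒ L₀ = lclm(L_f,L_g) in ℚ(x)⟨Dx⟩.
L = (-4 - 10·x + 12·x^2 + 6·x^3)·Dx + (-11 - 16·x + 10·x^2 + 48·x^3 + 21·x^4)·Dx^2 + (-2 + 6·x + 12·x^2 + 12·x^3 + 14·x^4 + 6·x^5)·Dx^3  (order 3).
h: a_k = 2, -2, -1/4, 9/8, -5/64, -349/640, …
ICs: h(0) = 2, h′(0) = -2, h′′(0) = -1/2.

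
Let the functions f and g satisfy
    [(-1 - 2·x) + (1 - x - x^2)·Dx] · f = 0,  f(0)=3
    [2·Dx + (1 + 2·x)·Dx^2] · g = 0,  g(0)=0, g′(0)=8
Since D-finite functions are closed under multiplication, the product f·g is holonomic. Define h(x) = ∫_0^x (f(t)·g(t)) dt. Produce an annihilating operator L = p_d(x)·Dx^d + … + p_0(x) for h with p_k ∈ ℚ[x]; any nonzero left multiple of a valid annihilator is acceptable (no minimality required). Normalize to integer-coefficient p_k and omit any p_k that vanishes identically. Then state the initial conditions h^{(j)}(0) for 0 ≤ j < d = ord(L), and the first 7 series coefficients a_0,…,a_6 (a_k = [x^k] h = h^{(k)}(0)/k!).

L = (4 + 8·x)·Dx + (10·x + 10·x^2)·Dx^2 + (-1 - x + 3·x^2 + 2·x^3)·Dx^3  (order 3).
h: a_k = 0, 0, 12, 0, 14, 8/5, 352/15, …
ICs: h(0) = 0, h′(0) = 0, h′′(0) = 24.

f: a_k = 3, 3, 6, 9, 15, 24, 39, …
g: a_k = 0, 8, -8, 32/3, -16, 128/5, -128/3, …
L₀ := L_f ⊗_s L_g (sym. prod.), ord ≤ 2.
∫: right-multiply L₀ by Dx.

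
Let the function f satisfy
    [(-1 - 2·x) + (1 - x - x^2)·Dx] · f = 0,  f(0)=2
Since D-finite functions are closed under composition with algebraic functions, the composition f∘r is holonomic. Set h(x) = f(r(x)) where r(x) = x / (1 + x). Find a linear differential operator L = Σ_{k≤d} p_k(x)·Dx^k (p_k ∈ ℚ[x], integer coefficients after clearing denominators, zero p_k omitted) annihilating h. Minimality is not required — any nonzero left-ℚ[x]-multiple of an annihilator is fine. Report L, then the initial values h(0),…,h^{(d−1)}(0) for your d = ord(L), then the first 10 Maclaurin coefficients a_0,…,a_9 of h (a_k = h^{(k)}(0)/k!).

L = (1 + 3·x) + (-1 - 2·x + x^3)·Dx  (order 1).
h: a_k = 2, 2, 2, 0, 2, -2, 4, -6, 10, -16, …
ICs: h(0) = 2.

f: a_k = 2, 2, 4, 6, 10, 16, 26, 42, 68, 110, …
f∘r: x↦r, Dx↦Dx/r' in L_f ⇒ L₀.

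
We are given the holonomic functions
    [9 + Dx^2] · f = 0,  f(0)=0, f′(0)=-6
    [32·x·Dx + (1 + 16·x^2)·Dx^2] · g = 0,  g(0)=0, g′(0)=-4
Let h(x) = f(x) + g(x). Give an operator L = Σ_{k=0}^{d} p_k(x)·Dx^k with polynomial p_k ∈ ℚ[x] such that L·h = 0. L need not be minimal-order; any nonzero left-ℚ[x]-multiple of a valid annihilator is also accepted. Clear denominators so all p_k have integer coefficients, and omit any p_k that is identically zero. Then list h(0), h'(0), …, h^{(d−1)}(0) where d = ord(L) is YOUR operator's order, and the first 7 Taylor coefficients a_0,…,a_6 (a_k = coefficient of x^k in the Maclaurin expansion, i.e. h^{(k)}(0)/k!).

L = (-52704·x + 967680·x^3 + 663552·x^5)·Dx + (-207 + 13104·x^2 + 283392·x^4 + 331776·x^6)·Dx^2 + (-5856·x + 107520·x^3 + 73728·x^5)·Dx^3 + (-23 + 1456·x^2 + 31488·x^4 + 36864·x^6)·Dx^4  (order 4).
h: a_k = 0, -10, 0, 91/3, 0, -4177/20, 0, …
ICs: h(0) = 0, h′(0) = -10, h′′(0) = 0, h′′′(0) = 182.

f: a_k = 0, -6, 0, 9, 0, -81/20, 0, …
g: a_k = 0, -4, 0, 64/3, 0, -1024/5, 0, …
f+g: L₀ = lclm(L_f,L_g), ord ≤ 2+2.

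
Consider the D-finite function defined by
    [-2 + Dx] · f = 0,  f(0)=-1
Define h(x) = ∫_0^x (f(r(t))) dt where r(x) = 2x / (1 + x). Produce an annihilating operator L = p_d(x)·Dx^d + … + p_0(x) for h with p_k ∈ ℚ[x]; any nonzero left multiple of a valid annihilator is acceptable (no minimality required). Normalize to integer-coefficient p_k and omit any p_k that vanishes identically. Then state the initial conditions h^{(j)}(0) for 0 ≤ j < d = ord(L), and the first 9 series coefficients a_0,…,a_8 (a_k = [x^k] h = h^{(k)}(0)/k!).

f: a_k = -1, -2, -2, -4/3, -2/3, -4/15, -4/45, -8/315, -2/315, …
L₀ from L_f via x↦r, Dx↦r'^{-1}Dx.
h=∫₀ˣh₀: take L = L₀·Dx.
L = -4·Dx + (1 + 2·x + x^2)·Dx^2  (order 2).
h: a_k = 0, -1, -2, -4/3, 1/3, 4/15, -14/45, 44/315, 17/630, …
ICs: h(0) = 0, h′(0) = -1.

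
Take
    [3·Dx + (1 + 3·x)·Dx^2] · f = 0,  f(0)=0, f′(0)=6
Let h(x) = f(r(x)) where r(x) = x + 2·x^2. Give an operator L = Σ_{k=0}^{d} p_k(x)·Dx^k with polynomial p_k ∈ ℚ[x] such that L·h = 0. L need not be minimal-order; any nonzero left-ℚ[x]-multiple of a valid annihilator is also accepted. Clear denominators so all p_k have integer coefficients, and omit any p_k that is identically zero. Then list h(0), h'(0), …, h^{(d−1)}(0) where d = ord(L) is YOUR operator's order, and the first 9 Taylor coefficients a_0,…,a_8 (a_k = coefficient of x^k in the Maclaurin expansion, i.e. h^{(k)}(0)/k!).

L = (-1 + 12·x + 24·x^2)·Dx + (1 + 7·x + 18·x^2 + 24·x^3)·Dx^2  (order 2).
h: a_k = 0, 6, 3, -18, 63/2, -54/5, -99, 2106/7, -1377/4, …
ICs: h(0) = 0, h′(0) = 6.

f: a_k = 0, 6, -9, 18, -81/2, 486/5, -243, 4374/7, -6561/4, …
L₀ from L_f via x↦r, Dx↦r'^{-1}Dx.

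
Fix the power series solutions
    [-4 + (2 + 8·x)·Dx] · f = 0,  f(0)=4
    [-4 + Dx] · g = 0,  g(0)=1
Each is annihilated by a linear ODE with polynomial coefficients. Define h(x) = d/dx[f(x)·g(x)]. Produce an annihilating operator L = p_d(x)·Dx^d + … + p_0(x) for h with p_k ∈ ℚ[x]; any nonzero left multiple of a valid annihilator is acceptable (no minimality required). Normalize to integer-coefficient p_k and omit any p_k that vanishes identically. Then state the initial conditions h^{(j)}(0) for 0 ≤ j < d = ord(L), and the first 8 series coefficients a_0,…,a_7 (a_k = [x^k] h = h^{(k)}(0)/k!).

L = (14 + 96·x + 128·x^2) + (-3 - 20·x - 32·x^2)·Dx  (order 1).
h: a_k = 24, 112, 272, 352, 1712/3, -2848/15, 35936/15, -2531264/315, …
ICs: h(0) = 24.

f: a_k = 4, 8, -8, 16, -40, 112, -336, 1056, …
g: a_k = 1, 4, 8, 32/3, 32/3, 128/15, 256/45, 1024/315, …
f·g: L₀ = L_f ⊗_s L_g, ord ≤ 1·1.
h₀' ⇒ L via d/dx closure of L₀.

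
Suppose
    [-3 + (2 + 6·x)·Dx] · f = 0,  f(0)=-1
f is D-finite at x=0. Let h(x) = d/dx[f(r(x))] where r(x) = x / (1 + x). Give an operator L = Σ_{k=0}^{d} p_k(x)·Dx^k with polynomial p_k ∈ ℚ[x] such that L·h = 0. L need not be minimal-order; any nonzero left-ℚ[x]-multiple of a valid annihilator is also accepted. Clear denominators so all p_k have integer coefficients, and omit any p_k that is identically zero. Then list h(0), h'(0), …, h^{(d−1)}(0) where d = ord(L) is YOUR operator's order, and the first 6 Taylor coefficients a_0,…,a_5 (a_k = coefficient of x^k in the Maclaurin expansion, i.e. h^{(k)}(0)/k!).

L = (-7 - 16·x) + (-2 - 10·x - 8·x^2)·Dx  (order 1).
h: a_k = -3/2, 21/4, -261/16, 1677/32, -45345/256, 318915/512, …
ICs: h(0) = -3/2.

f: a_k = -1, -3/2, 9/8, -27/16, 405/128, -1701/256, …
Change of var in L_f (x↦r) gives L₀.
Differentiate: ansatz ord ≤ ord L₀ ⇒ L.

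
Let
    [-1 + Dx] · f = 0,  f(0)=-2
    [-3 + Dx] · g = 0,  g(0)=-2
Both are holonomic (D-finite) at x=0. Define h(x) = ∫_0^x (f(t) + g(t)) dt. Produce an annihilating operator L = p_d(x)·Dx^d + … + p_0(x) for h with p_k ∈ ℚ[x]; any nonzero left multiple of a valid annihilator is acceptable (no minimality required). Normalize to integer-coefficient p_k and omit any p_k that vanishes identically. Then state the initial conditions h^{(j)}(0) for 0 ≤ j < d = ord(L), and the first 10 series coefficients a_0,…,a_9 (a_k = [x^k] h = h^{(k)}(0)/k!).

L = 3·Dx - 4·Dx^2 + Dx^3  (order 3).
h: a_k = 0, -4, -4, -10/3, -7/3, -41/30, -61/90, -73/252, -547/5040, -3281/90720, …
ICs: h(0) = 0, h′(0) = -4, h′′(0) = -8.

f: a_k = -2, -2, -1, -1/3, -1/12, -1/60, -1/360, -1/2520, -1/20160, -1/181440, …
g: a_k = -2, -6, -9, -9, -27/4, -81/20, -81/40, -243/280, -729/2240, -243/2240, …
L₀ := lclm(L_f,L_g); ord L₀ ≤ 1+1.
h=∫h₀ ⇒ L = L₀·Dx.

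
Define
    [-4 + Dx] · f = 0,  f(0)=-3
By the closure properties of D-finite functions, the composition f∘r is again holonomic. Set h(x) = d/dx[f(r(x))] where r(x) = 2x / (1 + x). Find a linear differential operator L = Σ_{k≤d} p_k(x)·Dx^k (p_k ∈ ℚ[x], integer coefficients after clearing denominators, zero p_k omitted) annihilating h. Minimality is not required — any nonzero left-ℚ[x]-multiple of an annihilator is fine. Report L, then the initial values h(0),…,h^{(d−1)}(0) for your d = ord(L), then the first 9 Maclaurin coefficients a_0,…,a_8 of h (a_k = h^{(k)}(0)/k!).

L = (6 - 2·x) + (-1 - 2·x - x^2)·Dx  (order 1).
h: a_k = -24, -144, -264, -32, 264, -368/5, -3224/15, 9024/35, -4504/105, …
ICs: h(0) = -24.

f: a_k = -3, -12, -24, -32, -32, -128/5, -256/15, -1024/105, -512/105, …
h₀=f(r): pull back L_f along r ⇒ L₀.
h=h₀': d/dx-closure on L₀ ⇒ L.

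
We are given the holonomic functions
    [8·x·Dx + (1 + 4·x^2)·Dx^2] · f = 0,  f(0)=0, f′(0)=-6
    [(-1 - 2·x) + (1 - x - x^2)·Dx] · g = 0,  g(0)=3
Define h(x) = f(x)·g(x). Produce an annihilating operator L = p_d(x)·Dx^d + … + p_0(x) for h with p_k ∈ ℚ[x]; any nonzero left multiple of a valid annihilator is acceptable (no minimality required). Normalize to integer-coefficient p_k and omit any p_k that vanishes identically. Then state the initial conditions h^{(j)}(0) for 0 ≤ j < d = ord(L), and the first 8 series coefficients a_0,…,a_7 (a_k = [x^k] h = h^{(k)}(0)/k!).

L = (2 + 8·x + 24·x^2) + (2 - 4·x + 16·x^2 + 24·x^3)·Dx + (-1 + x - 3·x^2 + 4·x^3 + 4·x^4)·Dx^2  (order 2).
h: a_k = 0, -18, -18, -12, -30, -498/5, -648/5, -2262/35, …
ICs: h(0) = 0, h′(0) = -18.

f: a_k = 0, -6, 0, 8, 0, -96/5, 0, 384/7, …
g: a_k = 3, 3, 6, 9, 15, 24, 39, 63, …
L₀ := L_f ⊗_s L_g (sym. prod.), ord ≤ 2.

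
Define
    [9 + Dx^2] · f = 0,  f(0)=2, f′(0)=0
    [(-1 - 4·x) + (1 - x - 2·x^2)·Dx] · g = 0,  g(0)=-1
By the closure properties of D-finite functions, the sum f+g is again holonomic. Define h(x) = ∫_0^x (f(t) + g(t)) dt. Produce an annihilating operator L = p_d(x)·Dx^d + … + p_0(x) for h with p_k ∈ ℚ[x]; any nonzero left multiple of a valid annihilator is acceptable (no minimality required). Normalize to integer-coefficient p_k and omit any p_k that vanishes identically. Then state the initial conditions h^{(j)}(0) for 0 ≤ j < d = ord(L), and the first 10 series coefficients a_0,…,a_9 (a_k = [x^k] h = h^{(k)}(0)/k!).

f: a_k = 2, 0, -9, 0, 27/4, 0, -81/40, 0, 729/2240, 0, …
g: a_k = -1, -1, -3, -5, -11, -21, -43, -85, -171, -341, …
h₀=f+g: left-lcm gives L₀, ord ≤ 3.
h=∫h₀ ⇒ L = L₀·Dx.
L = (-117 - 486·x - 135·x^2 - 360·x^3 - 540·x^4 - 432·x^5)·Dx + (45 - 63·x - 81·x^2 + 153·x^3 + 18·x^4 - 324·x^5 - 216·x^6)·Dx^2 + (-13 - 54·x - 15·x^2 - 40·x^3 - 60·x^4 - 48·x^5)·Dx^3 + (5 - 7·x - 9·x^2 + 17·x^3 + 2·x^4 - 36·x^5 - 24·x^6)·Dx^4  (order 4).
h: a_k = 0, 1, -1/2, -4, -5/4, -17/20, -7/2, -1801/280, -85/8, -42479/2240, …
ICs: h(0) = 0, h′(0) = 1, h′′(0) = -1, h′′′(0) = -24.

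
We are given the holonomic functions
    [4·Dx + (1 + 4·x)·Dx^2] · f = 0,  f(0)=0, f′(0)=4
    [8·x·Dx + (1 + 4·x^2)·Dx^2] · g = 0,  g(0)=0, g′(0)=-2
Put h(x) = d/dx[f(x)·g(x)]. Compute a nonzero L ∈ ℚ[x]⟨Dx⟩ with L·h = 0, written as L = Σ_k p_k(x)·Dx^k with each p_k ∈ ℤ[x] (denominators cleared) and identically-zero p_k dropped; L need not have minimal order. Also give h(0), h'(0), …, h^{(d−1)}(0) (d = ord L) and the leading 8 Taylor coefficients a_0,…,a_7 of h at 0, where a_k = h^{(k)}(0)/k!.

f: a_k = 0, 4, -8, 64/3, -64, 1024/5, -2048/3, 16384/7, …
g: a_k = 0, -2, 0, 8/3, 0, -32/5, 0, 128/7, …
Sym-product of L_f,L_g gives L₀ (≤ ord 4).
h=h₀': d/dx-closure on L₀ ⇒ L.
L = (96 + 640·x + 1408·x^2 + 7680·x^3 + 15360·x^4 + 26624·x^5 + 8192·x^7) + (24 + 320·x + 2656·x^2 + 9728·x^3 + 28160·x^4 + 47616·x^5 + 71680·x^6 + 6144·x^7 + 28672·x^8)·Dx + (12 + 104·x + 672·x^2 + 2976·x^3 + 8256·x^4 + 18048·x^5 + 24576·x^6 + 35328·x^7 + 6144·x^8 + 16384·x^9)·Dx^2 + (1 + 12·x + 68·x^2 + 256·x^3 + 696·x^4 + 1536·x^5 + 2688·x^6 + 3072·x^7 + 4224·x^8 + 1024·x^9 + 2048·x^10)·Dx^3  (order 3).
h: a_k = 0, -16, 48, -128, 1600/3, -34048/15, 130816/15, -167936/5, …
ICs: h(0) = 0, h′(0) = -16, h′′(0) = 96.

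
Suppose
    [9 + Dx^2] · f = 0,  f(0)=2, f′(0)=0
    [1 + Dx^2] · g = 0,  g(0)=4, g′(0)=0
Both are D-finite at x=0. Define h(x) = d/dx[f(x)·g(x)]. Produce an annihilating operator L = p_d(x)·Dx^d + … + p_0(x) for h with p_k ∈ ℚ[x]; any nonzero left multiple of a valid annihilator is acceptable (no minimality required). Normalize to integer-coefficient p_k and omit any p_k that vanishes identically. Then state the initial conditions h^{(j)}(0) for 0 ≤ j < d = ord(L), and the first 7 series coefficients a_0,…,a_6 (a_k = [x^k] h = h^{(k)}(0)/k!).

f: a_k = 2, 0, -9, 0, 27/4, 0, -81/40, …
g: a_k = 4, 0, -2, 0, 1/6, 0, -1/180, …
f·g: L₀ = L_f ⊗_s L_g, ord ≤ 2·2.
h=h₀': d/dx-closure on L₀ ⇒ L.
L = 64 + 20·Dx^2 + Dx^4  (order 4).
h: a_k = 0, -80, 0, 544/3, 0, -416/3, 0, …
ICs: h(0) = 0, h′(0) = -80, h′′(0) = 0, h′′′(0) = 1088.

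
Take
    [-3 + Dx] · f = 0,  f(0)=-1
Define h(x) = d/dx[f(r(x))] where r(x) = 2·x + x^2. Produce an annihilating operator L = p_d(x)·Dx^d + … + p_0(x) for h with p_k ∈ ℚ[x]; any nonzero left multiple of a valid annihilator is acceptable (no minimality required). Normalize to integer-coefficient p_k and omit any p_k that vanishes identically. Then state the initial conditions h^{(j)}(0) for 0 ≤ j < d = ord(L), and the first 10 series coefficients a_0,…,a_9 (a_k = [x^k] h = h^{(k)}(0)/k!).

L = (7 + 12·x + 6·x^2) + (-1 - x)·Dx  (order 1).
h: a_k = -6, -42, -162, -450, -999, -9369/5, -15363/5, -157761/35, -24057/4, -1034613/140, …
ICs: h(0) = -6.

f: a_k = -1, -3, -9/2, -9/2, -27/8, -81/40, -81/80, -243/560, -729/4480, -243/4480, …
L₀ from L_f via x↦r, Dx↦r'^{-1}Dx.
Differentiate: ansatz ord ≤ ord L₀ ⇒ L.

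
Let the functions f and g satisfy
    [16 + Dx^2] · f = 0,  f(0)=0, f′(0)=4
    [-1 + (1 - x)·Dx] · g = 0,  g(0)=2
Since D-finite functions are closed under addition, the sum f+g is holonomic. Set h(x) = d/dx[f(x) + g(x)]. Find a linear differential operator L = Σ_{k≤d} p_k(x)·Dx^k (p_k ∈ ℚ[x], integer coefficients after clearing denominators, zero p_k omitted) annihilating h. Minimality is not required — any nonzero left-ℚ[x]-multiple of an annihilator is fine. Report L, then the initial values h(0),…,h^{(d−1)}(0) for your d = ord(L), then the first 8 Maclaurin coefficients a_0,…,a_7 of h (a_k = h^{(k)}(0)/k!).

L = (448 - 512·x + 256·x^2) + (-176 + 432·x - 384·x^2 + 128·x^3)·Dx + (28 - 32·x + 16·x^2)·Dx^2 + (-11 + 27·x - 24·x^2 + 8·x^3)·Dx^3  (order 3).
h: a_k = 6, 4, -26, 8, 158/3, 12, -394/45, 16, …
ICs: h(0) = 6, h′(0) = 4, h′′(0) = -52.

f: a_k = 0, 4, 0, -32/3, 0, 128/15, 0, -1024/315, …
g: a_k = 2, 2, 2, 2, 2, 2, 2, 2, …
Sum ⇒ L₀ = lclm(L_f,L_g) in ℚ(x)⟨Dx⟩.
h=h₀': d/dx-closure on L₀ ⇒ L.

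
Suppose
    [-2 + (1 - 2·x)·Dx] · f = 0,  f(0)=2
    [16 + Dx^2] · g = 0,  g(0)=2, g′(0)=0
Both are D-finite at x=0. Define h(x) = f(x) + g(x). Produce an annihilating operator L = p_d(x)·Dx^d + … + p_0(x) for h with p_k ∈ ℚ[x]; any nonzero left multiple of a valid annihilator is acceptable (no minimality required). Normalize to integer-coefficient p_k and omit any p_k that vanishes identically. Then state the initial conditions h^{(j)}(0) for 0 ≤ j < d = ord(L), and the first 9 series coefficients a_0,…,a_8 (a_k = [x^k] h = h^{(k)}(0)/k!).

L = (160 - 256·x + 256·x^2) + (-48 + 224·x - 384·x^2 + 256·x^3)·Dx + (10 - 16·x + 16·x^2)·Dx^2 + (-3 + 14·x - 24·x^2 + 16·x^3)·Dx^3  (order 3).
h: a_k = 4, 4, -8, 16, 160/3, 64, 5248/45, 256, 162304/315, …
ICs: h(0) = 4, h′(0) = 4, h′′(0) = -16.

f: a_k = 2, 4, 8, 16, 32, 64, 128, 256, 512, …
g: a_k = 2, 0, -16, 0, 64/3, 0, -512/45, 0, 1024/315, …
Weyl lclm of L_f,L_g ⇒ L₀ (ord ≤ 3).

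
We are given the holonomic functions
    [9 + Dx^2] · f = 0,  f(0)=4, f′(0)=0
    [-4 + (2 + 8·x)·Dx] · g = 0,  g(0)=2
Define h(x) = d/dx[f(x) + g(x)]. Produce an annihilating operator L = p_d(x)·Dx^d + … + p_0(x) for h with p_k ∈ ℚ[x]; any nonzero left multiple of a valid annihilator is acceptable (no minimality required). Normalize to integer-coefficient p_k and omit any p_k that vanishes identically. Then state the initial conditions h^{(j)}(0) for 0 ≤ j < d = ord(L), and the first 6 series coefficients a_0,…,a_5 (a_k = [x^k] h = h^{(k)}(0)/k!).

L = (-414 - 432·x - 864·x^2) + (-63 - 468·x - 1296·x^2 - 1728·x^3)·Dx + (-46 - 48·x - 96·x^2)·Dx^2 + (-7 - 52·x - 144·x^2 - 192·x^3)·Dx^3  (order 3).
h: a_k = 4, -44, 24, -26, 280, -10323/10, …
ICs: h(0) = 4, h′(0) = -44, h′′(0) = 48.

f: a_k = 4, 0, -18, 0, 27/2, 0, …
g: a_k = 2, 4, -4, 8, -20, 56, …
Sum ⇒ L₀ = lclm(L_f,L_g) in ℚ(x)⟨Dx⟩.
Derive L from L₀ (diff closure).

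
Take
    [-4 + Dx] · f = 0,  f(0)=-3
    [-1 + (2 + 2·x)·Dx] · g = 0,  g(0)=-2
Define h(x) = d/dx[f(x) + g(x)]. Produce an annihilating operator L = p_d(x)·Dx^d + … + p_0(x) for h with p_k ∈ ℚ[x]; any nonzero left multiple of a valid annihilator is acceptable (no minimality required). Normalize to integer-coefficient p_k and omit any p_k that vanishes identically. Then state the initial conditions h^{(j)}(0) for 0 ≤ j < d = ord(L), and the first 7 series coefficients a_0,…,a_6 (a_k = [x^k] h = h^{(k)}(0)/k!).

L = (-44 - 32·x) + (-61 - 128·x - 64·x^2)·Dx + (18 + 34·x + 16·x^2)·Dx^2  (order 2).
h: a_k = -13, -95/2, -771/8, -2043/16, -16419/128, -130757/1280, -1052041/15360, …
ICs: h(0) = -13, h′(0) = -95/2.

f: a_k = -3, -12, -24, -32, -32, -128/5, -256/15, …
g: a_k = -2, -1, 1/4, -1/8, 5/64, -7/128, 21/512, …
h₀=f+g: left-lcm gives L₀, ord ≤ 2.
h=h₀': d/dx-closure on L₀ ⇒ L.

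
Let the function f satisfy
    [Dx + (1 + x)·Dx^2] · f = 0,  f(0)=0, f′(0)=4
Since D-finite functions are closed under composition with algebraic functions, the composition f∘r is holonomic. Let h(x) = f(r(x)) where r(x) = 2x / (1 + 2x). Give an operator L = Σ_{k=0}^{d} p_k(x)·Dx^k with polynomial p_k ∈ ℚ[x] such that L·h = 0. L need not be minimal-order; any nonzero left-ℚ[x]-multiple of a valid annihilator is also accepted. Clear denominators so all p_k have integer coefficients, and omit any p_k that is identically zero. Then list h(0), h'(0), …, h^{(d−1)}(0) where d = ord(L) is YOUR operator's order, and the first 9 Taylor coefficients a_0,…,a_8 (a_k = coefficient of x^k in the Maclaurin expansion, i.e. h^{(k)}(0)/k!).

L = (6 + 16·x)·Dx + (1 + 6·x + 8·x^2)·Dx^2  (order 2).
h: a_k = 0, 8, -24, 224/3, -240, 3968/5, -2688, 65024/7, -32640, …
ICs: h(0) = 0, h′(0) = 8.

f: a_k = 0, 4, -2, 4/3, -1, 4/5, -2/3, 4/7, -1/2, …
Change of var in L_f (x↦r) gives L₀.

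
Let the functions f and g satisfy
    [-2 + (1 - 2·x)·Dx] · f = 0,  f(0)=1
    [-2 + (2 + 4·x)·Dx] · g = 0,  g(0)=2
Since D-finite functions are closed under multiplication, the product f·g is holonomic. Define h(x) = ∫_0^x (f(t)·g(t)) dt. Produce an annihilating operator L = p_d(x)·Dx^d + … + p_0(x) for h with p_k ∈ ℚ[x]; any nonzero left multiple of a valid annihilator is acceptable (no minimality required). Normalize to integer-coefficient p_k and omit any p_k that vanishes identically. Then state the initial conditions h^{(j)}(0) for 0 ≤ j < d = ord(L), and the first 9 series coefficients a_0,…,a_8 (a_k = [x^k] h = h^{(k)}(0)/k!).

f: a_k = 1, 2, 4, 8, 16, 32, 64, 128, 256, …
g: a_k = 2, 2, -1, 1, -5/4, 7/4, -21/8, 33/8, -429/64, …
h₀=f·g: eliminate ⇒ L₀, order ≤ 1·1.
Integrate: L := L₀·Dx.
L = (3 + 2·x)·Dx + (-1 + 4·x^2)·Dx^2  (order 2).
h: a_k = 0, 2, 3, 11/3, 23/4, 179/20, 365/24, 1439/56, 2911/64, …
ICs: h(0) = 0, h′(0) = 2.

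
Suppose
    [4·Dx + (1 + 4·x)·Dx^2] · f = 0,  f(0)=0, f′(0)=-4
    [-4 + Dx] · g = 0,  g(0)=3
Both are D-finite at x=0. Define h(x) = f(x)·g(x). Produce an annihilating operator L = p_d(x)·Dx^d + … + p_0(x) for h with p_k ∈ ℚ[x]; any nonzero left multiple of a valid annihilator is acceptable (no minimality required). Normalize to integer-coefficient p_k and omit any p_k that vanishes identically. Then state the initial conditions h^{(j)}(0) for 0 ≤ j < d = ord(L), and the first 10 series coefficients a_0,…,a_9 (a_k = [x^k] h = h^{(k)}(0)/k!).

f: a_k = 0, -4, 8, -64/3, 64, -1024/5, 2048/3, -16384/7, 8192, -262144/9, …
g: a_k = 3, 12, 24, 32, 32, 128/5, 256/15, 1024/105, 512/105, 2048/945, …
Sym-product of L_f,L_g gives L₀ (≤ ord 2).
L = 64·x + (-4 - 32·x)·Dx + (1 + 4·x)·Dx^2  (order 2).
h: a_k = 0, -12, -24, -64, 0, -1152/5, 1792/3, -47104/21, 118784/15, -1288192/45, …
ICs: h(0) = 0, h′(0) = -12.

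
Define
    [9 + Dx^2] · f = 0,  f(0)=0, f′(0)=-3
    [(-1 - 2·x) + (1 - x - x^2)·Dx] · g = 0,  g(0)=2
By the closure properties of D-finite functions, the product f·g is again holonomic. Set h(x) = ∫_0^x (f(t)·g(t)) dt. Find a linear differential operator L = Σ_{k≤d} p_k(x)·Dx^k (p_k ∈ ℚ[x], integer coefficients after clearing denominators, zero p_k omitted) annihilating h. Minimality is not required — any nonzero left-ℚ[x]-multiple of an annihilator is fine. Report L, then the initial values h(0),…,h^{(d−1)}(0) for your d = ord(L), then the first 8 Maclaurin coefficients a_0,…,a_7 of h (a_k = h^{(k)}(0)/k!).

f: a_k = 0, -3, 0, 9/2, 0, -81/40, 0, 243/560, …
g: a_k = 2, 2, 4, 6, 10, 16, 26, 42, …
Sym-product of L_f,L_g gives L₀ (≤ ord 2).
h=∫₀ˣh₀: take L = L₀·Dx.
L = (-7 + 9·x + 9·x^2)·Dx + (2 + 4·x)·Dx^2 + (-1 + x + x^2)·Dx^3  (order 3).
h: a_k = 0, 0, -3, -2, -3/4, -9/5, -107/40, -501/140, …
ICs: h(0) = 0, h′(0) = 0, h′′(0) = -6.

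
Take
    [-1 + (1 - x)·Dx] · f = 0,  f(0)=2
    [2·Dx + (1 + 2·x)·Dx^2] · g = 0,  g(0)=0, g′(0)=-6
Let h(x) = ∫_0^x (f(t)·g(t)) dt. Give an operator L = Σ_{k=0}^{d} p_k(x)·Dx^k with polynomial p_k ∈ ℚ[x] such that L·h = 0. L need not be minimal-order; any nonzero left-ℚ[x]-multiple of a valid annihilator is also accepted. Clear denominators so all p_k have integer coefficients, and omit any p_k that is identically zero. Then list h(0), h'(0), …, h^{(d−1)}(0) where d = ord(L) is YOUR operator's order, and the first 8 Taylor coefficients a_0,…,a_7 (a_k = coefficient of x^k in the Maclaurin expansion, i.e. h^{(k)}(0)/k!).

L = 2·Dx + 6·x·Dx^2 + (-1 - x + 2·x^2)·Dx^3  (order 3).
h: a_k = 0, 0, -6, 0, -4, 8/5, -76/15, 24/5, …
ICs: h(0) = 0, h′(0) = 0, h′′(0) = -12.

f: a_k = 2, 2, 2, 2, 2, 2, 2, 2, …
g: a_k = 0, -6, 6, -8, 12, -96/5, 32, -384/7, …
L₀ := L_f ⊗_s L_g (sym. prod.), ord ≤ 2.
h=∫₀ˣh₀: take L = L₀·Dx.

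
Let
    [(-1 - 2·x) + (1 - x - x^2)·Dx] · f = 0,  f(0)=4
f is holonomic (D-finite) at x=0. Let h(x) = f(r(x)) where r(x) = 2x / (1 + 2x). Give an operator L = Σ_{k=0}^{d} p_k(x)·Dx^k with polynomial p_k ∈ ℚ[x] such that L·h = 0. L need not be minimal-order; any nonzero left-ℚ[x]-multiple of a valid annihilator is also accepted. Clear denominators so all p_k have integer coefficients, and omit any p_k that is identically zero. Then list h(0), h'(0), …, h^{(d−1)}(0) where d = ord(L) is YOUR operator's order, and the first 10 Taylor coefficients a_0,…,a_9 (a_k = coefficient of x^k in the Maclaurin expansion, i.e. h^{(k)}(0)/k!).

f: a_k = 4, 4, 8, 12, 20, 32, 52, 84, 136, 220, …
Substitute x→r, Dx→(1/r')Dx; clear ⇒ L₀.
L = (2 + 12·x) + (-1 - 4·x + 8·x^3)·Dx  (order 1).
h: a_k = 4, 8, 16, 0, 64, -128, 512, -1536, 5120, -16384, …
ICs: h(0) = 4.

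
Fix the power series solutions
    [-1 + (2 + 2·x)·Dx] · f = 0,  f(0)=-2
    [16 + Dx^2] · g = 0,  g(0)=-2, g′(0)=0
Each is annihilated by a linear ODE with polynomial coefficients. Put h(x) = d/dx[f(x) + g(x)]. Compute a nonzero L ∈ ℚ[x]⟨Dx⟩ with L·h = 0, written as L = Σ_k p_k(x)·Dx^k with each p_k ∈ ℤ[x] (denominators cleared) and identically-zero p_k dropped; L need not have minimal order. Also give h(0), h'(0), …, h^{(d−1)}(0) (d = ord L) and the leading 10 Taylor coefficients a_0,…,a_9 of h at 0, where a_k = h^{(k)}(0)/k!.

L = (-1264 - 2048·x - 1024·x^2) + (-2144 - 6240·x - 6144·x^2 - 2048·x^3)·Dx + (-79 - 128·x - 64·x^2)·Dx^2 + (-134 - 390·x - 384·x^2 - 128·x^3)·Dx^3  (order 3).
h: a_k = -1, 65/2, -3/8, -4081/48, -35/128, 263089/3840, -231/1024, -16642081/645120, -6435/32768, 1108201249/185794560, …
ICs: h(0) = -1, h′(0) = 65/2, h′′(0) = -3/4.

f: a_k = -2, -1, 1/4, -1/8, 5/64, -7/128, 21/512, -33/1024, 429/16384, -715/32768, …
g: a_k = -2, 0, 16, 0, -64/3, 0, 512/45, 0, -1024/315, 0, …
Weyl lclm of L_f,L_g ⇒ L₀ (ord ≤ 3).
Differentiate: ansatz ord ≤ ord L₀ ⇒ L.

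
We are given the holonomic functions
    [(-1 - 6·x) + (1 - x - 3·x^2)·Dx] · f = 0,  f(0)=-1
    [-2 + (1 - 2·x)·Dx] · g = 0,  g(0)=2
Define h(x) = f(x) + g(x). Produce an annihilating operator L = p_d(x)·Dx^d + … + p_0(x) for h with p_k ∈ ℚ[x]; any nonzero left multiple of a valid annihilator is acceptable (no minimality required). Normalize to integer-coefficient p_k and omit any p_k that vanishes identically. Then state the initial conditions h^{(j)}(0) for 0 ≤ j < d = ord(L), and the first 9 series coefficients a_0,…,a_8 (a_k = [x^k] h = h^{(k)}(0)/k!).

L = (8 - 36·x + 108·x^2 - 72·x^3) + (-2·x - 54·x^2 + 192·x^3 - 144·x^4)·Dx + (-1 + 9·x - 23·x^2 + 6·x^3 + 42·x^4 - 36·x^5)·Dx^2  (order 2).
h: a_k = 1, 3, 4, 9, 13, 24, 31, 39, 4, …
ICs: h(0) = 1, h′(0) = 3.

f: a_k = -1, -1, -4, -7, -19, -40, -97, -217, -508, …
g: a_k = 2, 4, 8, 16, 32, 64, 128, 256, 512, …
f+g: L₀ = lclm(L_f,L_g), ord ≤ 1+1.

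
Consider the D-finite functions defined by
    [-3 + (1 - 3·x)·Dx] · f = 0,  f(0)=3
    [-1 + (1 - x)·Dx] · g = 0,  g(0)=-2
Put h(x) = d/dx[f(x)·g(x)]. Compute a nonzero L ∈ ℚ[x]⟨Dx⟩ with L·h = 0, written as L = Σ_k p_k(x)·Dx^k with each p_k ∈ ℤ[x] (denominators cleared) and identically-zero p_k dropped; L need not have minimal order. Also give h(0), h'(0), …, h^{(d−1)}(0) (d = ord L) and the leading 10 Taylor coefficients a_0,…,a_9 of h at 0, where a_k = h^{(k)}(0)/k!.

L = (13 - 36·x + 27·x^2) + (-2 + 11·x - 18·x^2 + 9·x^3)·Dx  (order 1).
h: a_k = -24, -156, -720, -2904, -10920, -39348, -137760, -472368, -1594296, -5314380, …
ICs: h(0) = -24.

f: a_k = 3, 9, 27, 81, 243, 729, 2187, 6561, 19683, 59049, …
g: a_k = -2, -2, -2, -2, -2, -2, -2, -2, -2, -2, …
Product ⇒ symmetric product L₀, ord ≤ 1.
h₀' ⇒ L via d/dx closure of L₀.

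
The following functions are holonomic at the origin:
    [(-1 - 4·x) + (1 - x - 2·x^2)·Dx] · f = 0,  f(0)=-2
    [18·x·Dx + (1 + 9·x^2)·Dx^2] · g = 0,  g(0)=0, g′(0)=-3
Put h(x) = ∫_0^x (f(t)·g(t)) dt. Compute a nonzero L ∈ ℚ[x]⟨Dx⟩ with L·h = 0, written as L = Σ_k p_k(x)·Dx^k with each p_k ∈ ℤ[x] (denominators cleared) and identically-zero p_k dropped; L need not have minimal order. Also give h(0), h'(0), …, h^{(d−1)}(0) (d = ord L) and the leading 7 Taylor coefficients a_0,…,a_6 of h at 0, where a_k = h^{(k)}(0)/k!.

L = (4 + 18·x + 108·x^2)·Dx + (2 - 10·x + 36·x^2 + 108·x^3)·Dx^2 + (-1 + x - 7·x^2 + 9·x^3 + 18·x^4)·Dx^3  (order 3).
h: a_k = 0, 0, 3, 2, 0, 12/5, 91/5, …
ICs: h(0) = 0, h′(0) = 0, h′′(0) = 6.

f: a_k = -2, -2, -6, -10, -22, -42, -86, …
g: a_k = 0, -3, 0, 9, 0, -243/5, 0, …
f·g: L₀ = L_f ⊗_s L_g, ord ≤ 1·2.
Integrate: L := L₀·Dx.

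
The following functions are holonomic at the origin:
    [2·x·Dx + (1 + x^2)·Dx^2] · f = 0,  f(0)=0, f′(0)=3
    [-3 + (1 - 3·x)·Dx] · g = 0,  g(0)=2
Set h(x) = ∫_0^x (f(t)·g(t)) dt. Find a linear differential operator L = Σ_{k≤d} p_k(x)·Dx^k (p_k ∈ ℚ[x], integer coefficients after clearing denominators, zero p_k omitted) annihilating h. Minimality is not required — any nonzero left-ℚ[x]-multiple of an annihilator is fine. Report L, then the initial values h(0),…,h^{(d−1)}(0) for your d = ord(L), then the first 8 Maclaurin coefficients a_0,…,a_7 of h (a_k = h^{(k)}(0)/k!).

L = 6·x·Dx + (6 - 2·x + 12·x^2)·Dx^2 + (-1 + 3·x - x^2 + 3·x^3)·Dx^3  (order 3).
h: a_k = 0, 0, 3, 6, 13, 156/5, 391/5, 7038/35, …
ICs: h(0) = 0, h′(0) = 0, h′′(0) = 6.

f: a_k = 0, 3, 0, -1, 0, 3/5, 0, -3/7, …
g: a_k = 2, 6, 18, 54, 162, 486, 1458, 4374, …
h₀=f·g: eliminate ⇒ L₀, order ≤ 2·1.
h=∫₀ˣh₀: take L = L₀·Dx.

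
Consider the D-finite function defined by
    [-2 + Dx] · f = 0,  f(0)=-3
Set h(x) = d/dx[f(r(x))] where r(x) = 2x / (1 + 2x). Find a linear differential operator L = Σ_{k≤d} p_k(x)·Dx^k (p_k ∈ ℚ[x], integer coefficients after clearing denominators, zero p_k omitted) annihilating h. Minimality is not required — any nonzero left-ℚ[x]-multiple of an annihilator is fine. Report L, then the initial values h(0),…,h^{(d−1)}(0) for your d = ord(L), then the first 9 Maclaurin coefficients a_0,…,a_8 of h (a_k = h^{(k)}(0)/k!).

L = -8·x + (-1 - 4·x - 4·x^2)·Dx  (order 1).
h: a_k = -12, 0, 48, -128, 192, -512/5, -1280/3, 65536/35, -72704/15, …
ICs: h(0) = -12.

f: a_k = -3, -6, -6, -4, -2, -4/5, -4/15, -8/105, -2/105, …
L₀ from L_f via x↦r, Dx↦r'^{-1}Dx.
Differentiate: ansatz ord ≤ ord L₀ ⇒ L.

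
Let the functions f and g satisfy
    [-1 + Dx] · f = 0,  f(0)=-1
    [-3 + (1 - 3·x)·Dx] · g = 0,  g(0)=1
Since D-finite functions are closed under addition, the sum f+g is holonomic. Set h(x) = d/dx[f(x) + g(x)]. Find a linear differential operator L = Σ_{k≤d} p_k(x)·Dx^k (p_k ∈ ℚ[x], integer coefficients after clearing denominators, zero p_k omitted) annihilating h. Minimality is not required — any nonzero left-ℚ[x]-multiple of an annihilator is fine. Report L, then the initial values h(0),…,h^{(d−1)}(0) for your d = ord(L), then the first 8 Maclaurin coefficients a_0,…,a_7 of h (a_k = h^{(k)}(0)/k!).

L = (48 + 18·x) + (-53 - 6·x + 9·x^2)·Dx + (5 - 12·x - 9·x^2)·Dx^2  (order 2).
h: a_k = 2, 17, 161/2, 1943/6, 29159/24, 524879/120, 11022479/720, 264539519/5040, …
ICs: h(0) = 2, h′(0) = 17.

f: a_k = -1, -1, -1/2, -1/6, -1/24, -1/120, -1/720, -1/5040, …
g: a_k = 1, 3, 9, 27, 81, 243, 729, 2187, …
f+g: L₀ = lclm(L_f,L_g), ord ≤ 1+1.
h=h₀': d/dx-closure on L₀ ⇒ L.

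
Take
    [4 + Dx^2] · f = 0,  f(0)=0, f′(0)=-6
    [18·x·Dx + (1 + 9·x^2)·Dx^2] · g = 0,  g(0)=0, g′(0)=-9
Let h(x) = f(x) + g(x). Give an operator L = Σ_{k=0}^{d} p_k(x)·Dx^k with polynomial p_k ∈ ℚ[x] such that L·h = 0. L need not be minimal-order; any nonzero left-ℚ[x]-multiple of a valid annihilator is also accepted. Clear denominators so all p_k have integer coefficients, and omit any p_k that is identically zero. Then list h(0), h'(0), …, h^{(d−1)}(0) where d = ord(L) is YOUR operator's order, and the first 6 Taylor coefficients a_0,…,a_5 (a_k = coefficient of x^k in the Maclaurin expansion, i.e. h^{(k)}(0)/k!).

L = (-3744·x + 37584·x^3 + 11664·x^5)·Dx + (-28 + 864·x^2 + 10692·x^4 + 5832·x^6)·Dx^2 + (-936·x + 9396·x^3 + 2916·x^5)·Dx^3 + (-7 + 216·x^2 + 2673·x^4 + 1458·x^6)·Dx^4  (order 4).
h: a_k = 0, -15, 0, 31, 0, -733/5, …
ICs: h(0) = 0, h′(0) = -15, h′′(0) = 0, h′′′(0) = 186.

f: a_k = 0, -6, 0, 4, 0, -4/5, …
g: a_k = 0, -9, 0, 27, 0, -729/5, …
Sum ⇒ L₀ = lclm(L_f,L_g) in ℚ(x)⟨Dx⟩.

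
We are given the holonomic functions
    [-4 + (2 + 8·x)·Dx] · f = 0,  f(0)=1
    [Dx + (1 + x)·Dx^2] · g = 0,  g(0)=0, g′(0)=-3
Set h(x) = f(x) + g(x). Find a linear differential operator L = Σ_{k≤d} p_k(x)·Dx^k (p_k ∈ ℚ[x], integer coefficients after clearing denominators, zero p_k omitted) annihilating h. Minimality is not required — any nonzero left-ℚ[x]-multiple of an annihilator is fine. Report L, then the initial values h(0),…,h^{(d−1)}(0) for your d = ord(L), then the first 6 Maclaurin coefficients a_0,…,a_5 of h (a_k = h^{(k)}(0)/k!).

f: a_k = 1, 2, -2, 4, -10, 28, …
g: a_k = 0, -3, 3/2, -1, 3/4, -3/5, …
L₀ := lclm(L_f,L_g); ord L₀ ≤ 1+2.
L = (-8 + 4·x)·Dx + (-10 - 8·x + 20·x^2)·Dx^2 + (-1 - 3·x + 6·x^2 + 8·x^3)·Dx^3  (order 3).
h: a_k = 1, -1, -1/2, 3, -37/4, 137/5, …
ICs: h(0) = 1, h′(0) = -1, h′′(0) = -1.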